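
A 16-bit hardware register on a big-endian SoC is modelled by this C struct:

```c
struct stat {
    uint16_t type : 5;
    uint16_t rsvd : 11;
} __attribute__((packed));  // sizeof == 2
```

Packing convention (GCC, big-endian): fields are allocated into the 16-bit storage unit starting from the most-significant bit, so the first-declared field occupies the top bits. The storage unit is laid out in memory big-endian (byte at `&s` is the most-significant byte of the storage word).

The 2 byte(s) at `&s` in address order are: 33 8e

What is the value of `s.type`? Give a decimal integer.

6

[0]=0x33 [1]=0x8e (big-endian) → word 0x338e
type:5 @ bit 11 → (0x338e>>11)&0x1f = 0x6  ←
rsvd:11 @ bit 0 → (0x338e>>0)&0x7ff = 0x38e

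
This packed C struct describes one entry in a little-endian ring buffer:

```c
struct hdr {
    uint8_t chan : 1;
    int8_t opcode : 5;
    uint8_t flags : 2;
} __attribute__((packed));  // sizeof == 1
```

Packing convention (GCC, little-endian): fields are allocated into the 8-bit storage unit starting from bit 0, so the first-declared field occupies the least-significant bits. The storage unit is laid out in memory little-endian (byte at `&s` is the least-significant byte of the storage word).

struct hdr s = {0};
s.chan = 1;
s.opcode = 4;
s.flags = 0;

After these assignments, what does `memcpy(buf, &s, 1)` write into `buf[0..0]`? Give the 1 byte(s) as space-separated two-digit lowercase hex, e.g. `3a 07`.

[0+:1] chan=1 & 0x1 = 0x1; word=0x01
[1+:5] opcode=4 & 0x1f = 0x4; word=0x09
[6+:2] flags=0 & 0x3 = 0x0; word=0x09
word = 0x09 → little-endian bytes:
  [0]=0x09

09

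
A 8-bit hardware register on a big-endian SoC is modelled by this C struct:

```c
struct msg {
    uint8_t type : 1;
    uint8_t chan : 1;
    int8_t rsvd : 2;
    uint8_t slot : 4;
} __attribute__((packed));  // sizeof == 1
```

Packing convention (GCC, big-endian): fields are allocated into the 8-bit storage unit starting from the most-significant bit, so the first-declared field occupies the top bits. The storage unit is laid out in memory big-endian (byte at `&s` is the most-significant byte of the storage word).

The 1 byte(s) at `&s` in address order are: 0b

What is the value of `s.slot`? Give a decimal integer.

[0]=0x0b (big-endian) → word 0x0b
type:1 @ bit 7 → (0x0b>>7)&0x1 = 0x0
chan:1 @ bit 6 → (0x0b>>6)&0x1 = 0x0
rsvd:2 @ bit 4 → (0x0b>>4)&0x3 = 0x0
slot:4 @ bit 0 → (0x0b>>0)&0xf = 0xb  ←

11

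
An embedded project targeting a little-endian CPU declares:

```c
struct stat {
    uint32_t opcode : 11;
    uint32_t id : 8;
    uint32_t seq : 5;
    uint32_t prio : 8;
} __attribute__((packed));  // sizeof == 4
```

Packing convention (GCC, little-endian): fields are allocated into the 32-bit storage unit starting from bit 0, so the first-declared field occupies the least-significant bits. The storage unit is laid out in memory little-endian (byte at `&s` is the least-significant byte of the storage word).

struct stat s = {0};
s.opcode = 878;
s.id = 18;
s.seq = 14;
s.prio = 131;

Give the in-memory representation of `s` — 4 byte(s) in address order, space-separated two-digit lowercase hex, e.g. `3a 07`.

6e 93 70 83

opcode (11b) val=878 bits=0x36e at bit 0: 0x0000036e
id (8b) val=18 bits=0x12 at bit 11: 0x0000936e
seq (5b) val=14 bits=0xe at bit 19: 0x0070936e
prio (8b) val=131 bits=0x83 at bit 24: 0x8370936e
word = 0x8370936e → little-endian bytes:
  [0]=0x6e  [1]=0x93  [2]=0x70  [3]=0x83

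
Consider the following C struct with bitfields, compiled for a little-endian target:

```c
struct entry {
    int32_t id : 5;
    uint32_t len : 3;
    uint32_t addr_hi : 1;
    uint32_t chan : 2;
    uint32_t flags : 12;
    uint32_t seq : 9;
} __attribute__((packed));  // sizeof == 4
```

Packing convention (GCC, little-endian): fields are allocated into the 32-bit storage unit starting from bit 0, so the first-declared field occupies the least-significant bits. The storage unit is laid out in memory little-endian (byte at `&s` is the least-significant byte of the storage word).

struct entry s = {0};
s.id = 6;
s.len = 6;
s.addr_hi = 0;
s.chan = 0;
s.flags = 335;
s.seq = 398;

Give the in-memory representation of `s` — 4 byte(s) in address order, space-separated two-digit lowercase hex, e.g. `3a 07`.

c6 78 0a c7

id:5 = 6 → 0x6 << 0 → word 0x00000006
len:3 = 6 → 0x6 << 5 → word 0x000000c6
addr_hi:1 = 0 → 0x0 << 8 → word 0x000000c6
chan:2 = 0 → 0x0 << 9 → word 0x000000c6
flags:12 = 335 → 0x14f << 11 → word 0x000a78c6
seq:9 = 398 → 0x18e << 23 → word 0xc70a78c6
word = 0xc70a78c6 → little-endian bytes:
  [0]=0xc6  [1]=0x78  [2]=0x0a  [3]=0xc7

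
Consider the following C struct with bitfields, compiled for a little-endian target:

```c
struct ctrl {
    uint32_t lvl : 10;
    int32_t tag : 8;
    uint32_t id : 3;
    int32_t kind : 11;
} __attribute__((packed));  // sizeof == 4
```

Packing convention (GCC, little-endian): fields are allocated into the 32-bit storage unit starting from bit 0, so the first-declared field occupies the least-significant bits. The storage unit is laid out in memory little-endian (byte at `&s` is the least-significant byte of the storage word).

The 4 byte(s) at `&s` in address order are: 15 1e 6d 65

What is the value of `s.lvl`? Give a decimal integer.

[0]=0x15 [1]=0x1e [2]=0x6d [3]=0x65 (little-endian) → word 0x656d1e15
lvl [0+:10] = (word>>0) & 0x3ff = 533  ←
tag [10+:8] = (word>>10) & 0xff = 71
id [18+:3] = (word>>18) & 0x7 = 3
kind [21+:11] = (word>>21) & 0x7ff = 811

533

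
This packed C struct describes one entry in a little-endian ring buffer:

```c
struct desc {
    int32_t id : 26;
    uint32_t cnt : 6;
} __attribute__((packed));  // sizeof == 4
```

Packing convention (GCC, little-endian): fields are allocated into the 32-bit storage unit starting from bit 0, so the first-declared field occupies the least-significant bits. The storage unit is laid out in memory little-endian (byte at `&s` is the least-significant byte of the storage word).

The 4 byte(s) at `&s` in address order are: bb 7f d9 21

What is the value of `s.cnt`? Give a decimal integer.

8

[0]=0xbb [1]=0x7f [2]=0xd9 [3]=0x21 (little-endian) → word 0x21d97fbb
id:26 @ bit 0 → (0x21d97fbb>>0)&0x3ffffff = 0x1d97fbb
cnt:6 @ bit 26 → (0x21d97fbb>>26)&0x3f = 0x8  ←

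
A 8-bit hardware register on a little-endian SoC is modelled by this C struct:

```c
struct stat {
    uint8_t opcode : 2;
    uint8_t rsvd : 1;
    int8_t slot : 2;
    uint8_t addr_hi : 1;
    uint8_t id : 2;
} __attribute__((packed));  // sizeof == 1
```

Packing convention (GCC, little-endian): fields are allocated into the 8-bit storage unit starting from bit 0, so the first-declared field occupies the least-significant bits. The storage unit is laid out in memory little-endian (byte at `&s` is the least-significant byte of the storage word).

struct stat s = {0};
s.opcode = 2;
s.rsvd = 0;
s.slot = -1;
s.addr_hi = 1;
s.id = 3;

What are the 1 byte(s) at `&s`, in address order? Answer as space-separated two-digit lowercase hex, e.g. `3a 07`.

fa

opcode (2b) val=2 bits=0x2 at bit 0: 0x02
rsvd (1b) val=0 bits=0x0 at bit 2: 0x02
slot (2b) val=-1 bits=0x3 at bit 3: 0x1a
addr_hi (1b) val=1 bits=0x1 at bit 5: 0x3a
id (2b) val=3 bits=0x3 at bit 6: 0xfa
word = 0xfa → little-endian bytes:
  [0]=0xfa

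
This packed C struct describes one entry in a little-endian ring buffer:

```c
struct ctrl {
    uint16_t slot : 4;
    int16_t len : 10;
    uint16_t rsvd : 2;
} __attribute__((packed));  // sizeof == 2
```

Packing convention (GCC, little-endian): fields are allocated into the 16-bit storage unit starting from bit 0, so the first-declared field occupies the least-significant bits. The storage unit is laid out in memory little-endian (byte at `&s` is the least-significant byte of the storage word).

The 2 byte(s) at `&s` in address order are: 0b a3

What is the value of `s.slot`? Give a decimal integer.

[0]=0x0b [1]=0xa3 (little-endian) → word 0xa30b
slot [0+:4] = (word>>0) & 0xf = 11  ←
len [4+:10] = (word>>4) & 0x3ff = 560
rsvd [14+:2] = (word>>14) & 0x3 = 2

11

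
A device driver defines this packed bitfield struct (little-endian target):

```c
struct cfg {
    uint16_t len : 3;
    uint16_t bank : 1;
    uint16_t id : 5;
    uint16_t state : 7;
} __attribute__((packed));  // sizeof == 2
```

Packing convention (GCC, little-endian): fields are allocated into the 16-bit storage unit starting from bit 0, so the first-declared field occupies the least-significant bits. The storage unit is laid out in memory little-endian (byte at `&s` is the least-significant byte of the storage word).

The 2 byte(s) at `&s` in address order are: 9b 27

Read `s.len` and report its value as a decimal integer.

3

[0]=0x9b [1]=0x27 (little-endian) → word 0x279b
len [0+:3] = (word>>0) & 0x7 = 3  ←
bank [3+:1] = (word>>3) & 0x1 = 1
id [4+:5] = (word>>4) & 0x1f = 25
state [9+:7] = (word>>9) & 0x7f = 19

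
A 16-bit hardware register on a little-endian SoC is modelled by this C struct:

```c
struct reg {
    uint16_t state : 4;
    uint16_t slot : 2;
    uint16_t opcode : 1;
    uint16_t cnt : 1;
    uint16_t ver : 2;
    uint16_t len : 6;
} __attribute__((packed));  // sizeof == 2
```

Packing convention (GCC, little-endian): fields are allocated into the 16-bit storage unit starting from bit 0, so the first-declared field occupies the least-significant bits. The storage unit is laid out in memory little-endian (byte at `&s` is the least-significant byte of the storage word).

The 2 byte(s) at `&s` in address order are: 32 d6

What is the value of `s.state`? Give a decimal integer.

2

[0]=0x32 [1]=0xd6 (little-endian) → word 0xd632
state:4 @ bit 0 → (0xd632>>0)&0xf = 0x2  ←
slot:2 @ bit 4 → (0xd632>>4)&0x3 = 0x3
opcode:1 @ bit 6 → (0xd632>>6)&0x1 = 0x0
cnt:1 @ bit 7 → (0xd632>>7)&0x1 = 0x0
ver:2 @ bit 8 → (0xd632>>8)&0x3 = 0x2
len:6 @ bit 10 → (0xd632>>10)&0x3f = 0x35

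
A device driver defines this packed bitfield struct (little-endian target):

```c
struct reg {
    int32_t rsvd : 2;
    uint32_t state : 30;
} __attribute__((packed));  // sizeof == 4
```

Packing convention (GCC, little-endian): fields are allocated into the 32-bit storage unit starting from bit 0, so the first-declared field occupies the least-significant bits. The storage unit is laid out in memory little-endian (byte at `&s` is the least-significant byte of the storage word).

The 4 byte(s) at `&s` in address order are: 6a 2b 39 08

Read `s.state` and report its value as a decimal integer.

[0]=0x6a [1]=0x2b [2]=0x39 [3]=0x08 (little-endian) → word 0x08392b6a
rsvd [0+:2] = (word>>0) & 0x3 = 2
state [2+:30] = (word>>2) & 0x3fffffff = 34491098  ←

34491098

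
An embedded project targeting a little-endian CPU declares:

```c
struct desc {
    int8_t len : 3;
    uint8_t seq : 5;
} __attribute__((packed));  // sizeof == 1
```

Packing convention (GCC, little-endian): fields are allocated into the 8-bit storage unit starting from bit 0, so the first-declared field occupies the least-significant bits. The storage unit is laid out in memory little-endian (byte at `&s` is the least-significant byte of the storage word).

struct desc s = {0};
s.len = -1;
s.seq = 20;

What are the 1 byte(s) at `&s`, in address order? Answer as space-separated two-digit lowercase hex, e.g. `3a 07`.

[0+:3] len=-1 & 0x7 = 0x7; word=0x07
[3+:5] seq=20 & 0x1f = 0x14; word=0xa7
word = 0xa7 → little-endian bytes:
  [0]=0xa7

a7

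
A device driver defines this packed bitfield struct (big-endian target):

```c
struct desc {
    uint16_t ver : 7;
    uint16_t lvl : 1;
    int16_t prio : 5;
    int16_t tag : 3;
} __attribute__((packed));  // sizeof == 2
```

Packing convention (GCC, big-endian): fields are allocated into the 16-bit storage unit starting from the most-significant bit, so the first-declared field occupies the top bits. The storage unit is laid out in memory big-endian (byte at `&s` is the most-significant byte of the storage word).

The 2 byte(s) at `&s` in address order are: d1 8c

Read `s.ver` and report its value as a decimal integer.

[0]=0xd1 [1]=0x8c (big-endian) → word 0xd18c
ver:7 @ bit 9 → (0xd18c>>9)&0x7f = 0x68  ←
lvl:1 @ bit 8 → (0xd18c>>8)&0x1 = 0x1
prio:5 @ bit 3 → (0xd18c>>3)&0x1f = 0x11
tag:3 @ bit 0 → (0xd18c>>0)&0x7 = 0x4

104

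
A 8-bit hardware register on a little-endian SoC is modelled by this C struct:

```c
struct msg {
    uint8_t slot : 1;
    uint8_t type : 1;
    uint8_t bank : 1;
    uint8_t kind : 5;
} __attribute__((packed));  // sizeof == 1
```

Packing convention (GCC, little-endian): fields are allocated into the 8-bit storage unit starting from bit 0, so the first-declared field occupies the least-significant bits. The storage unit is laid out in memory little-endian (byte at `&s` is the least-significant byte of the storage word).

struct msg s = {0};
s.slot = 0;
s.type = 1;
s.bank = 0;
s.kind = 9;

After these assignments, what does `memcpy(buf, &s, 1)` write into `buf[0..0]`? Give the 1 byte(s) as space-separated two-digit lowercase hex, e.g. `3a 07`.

[0+:1] slot=0 & 0x1 = 0x0; word=0x00
[1+:1] type=1 & 0x1 = 0x1; word=0x02
[2+:1] bank=0 & 0x1 = 0x0; word=0x02
[3+:5] kind=9 & 0x1f = 0x9; word=0x4a
word = 0x4a → little-endian bytes:
  [0]=0x4a

4a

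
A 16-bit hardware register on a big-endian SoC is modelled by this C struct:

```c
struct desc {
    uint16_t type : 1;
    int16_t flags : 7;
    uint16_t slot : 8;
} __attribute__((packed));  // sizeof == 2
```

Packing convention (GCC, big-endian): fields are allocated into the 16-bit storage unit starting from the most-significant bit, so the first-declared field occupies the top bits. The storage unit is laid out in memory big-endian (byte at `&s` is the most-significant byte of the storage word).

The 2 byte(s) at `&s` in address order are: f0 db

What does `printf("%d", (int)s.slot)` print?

219

[0]=0xf0 [1]=0xdb (big-endian) → word 0xf0db
type:1 @ bit 15 → (0xf0db>>15)&0x1 = 0x1
flags:7 @ bit 8 → (0xf0db>>8)&0x7f = 0x70
slot:8 @ bit 0 → (0xf0db>>0)&0xff = 0xdb  ←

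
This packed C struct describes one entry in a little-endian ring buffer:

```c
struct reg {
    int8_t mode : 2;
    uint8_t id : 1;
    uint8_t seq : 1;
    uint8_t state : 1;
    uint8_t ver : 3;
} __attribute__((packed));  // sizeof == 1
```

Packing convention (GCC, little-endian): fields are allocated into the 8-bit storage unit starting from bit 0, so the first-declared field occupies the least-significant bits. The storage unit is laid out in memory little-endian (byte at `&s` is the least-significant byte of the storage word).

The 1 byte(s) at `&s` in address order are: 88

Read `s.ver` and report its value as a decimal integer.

[0]=0x88 (little-endian) → word 0x88
mode:2 @ bit 0 → (0x88>>0)&0x3 = 0x0
id:1 @ bit 2 → (0x88>>2)&0x1 = 0x0
seq:1 @ bit 3 → (0x88>>3)&0x1 = 0x1
state:1 @ bit 4 → (0x88>>4)&0x1 = 0x0
ver:3 @ bit 5 → (0x88>>5)&0x7 = 0x4  ←

4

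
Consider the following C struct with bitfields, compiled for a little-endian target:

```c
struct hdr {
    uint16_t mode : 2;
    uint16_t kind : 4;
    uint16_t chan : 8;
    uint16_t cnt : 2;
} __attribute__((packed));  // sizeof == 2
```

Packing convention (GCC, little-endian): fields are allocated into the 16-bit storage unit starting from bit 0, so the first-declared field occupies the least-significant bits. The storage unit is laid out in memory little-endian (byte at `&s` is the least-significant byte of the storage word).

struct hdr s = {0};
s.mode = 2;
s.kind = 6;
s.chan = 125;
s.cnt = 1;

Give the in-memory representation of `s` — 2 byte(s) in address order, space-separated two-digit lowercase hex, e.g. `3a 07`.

5a 5f

mode:2 = 2 → 0x2 << 0 → word 0x0002
kind:4 = 6 → 0x6 << 2 → word 0x001a
chan:8 = 125 → 0x7d << 6 → word 0x1f5a
cnt:2 = 1 → 0x1 << 14 → word 0x5f5a
word = 0x5f5a → little-endian bytes:
  [0]=0x5a  [1]=0x5f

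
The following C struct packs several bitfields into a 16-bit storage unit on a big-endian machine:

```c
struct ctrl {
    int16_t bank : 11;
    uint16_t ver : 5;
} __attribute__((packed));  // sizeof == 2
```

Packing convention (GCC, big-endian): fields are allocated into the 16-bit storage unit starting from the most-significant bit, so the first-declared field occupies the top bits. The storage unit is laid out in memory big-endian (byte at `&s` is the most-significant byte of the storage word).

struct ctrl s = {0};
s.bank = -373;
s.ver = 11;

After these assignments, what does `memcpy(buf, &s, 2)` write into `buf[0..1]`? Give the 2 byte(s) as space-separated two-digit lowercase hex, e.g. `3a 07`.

d1 6b

bank:11 = -373 → 0x68b << 5 → word 0xd160
ver:5 = 11 → 0xb << 0 → word 0xd16b
word = 0xd16b → big-endian bytes:
  [0]=0xd1  [1]=0x6b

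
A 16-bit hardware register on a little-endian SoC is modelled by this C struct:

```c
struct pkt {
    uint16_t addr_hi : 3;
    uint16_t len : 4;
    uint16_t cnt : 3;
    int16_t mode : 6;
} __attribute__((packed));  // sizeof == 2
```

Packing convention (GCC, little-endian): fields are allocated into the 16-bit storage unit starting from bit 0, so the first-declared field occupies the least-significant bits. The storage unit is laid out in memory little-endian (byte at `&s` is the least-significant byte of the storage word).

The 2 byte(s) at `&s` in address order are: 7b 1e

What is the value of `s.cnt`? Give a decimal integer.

4

[0]=0x7b [1]=0x1e (little-endian) → word 0x1e7b
addr_hi:3 @ bit 0 → (0x1e7b>>0)&0x7 = 0x3
len:4 @ bit 3 → (0x1e7b>>3)&0xf = 0xf
cnt:3 @ bit 7 → (0x1e7b>>7)&0x7 = 0x4  ←
mode:6 @ bit 10 → (0x1e7b>>10)&0x3f = 0x7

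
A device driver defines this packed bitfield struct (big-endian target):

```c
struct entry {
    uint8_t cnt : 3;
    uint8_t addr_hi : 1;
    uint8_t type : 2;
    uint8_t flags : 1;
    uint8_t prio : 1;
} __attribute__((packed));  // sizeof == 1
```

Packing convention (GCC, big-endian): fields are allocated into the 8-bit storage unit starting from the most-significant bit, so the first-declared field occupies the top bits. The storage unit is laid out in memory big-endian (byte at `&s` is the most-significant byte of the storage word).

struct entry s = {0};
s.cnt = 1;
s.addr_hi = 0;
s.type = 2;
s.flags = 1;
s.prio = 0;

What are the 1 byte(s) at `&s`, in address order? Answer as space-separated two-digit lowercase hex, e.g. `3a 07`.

cnt:3 = 1 → 0x1 << 5 → word 0x20
addr_hi:1 = 0 → 0x0 << 4 → word 0x20
type:2 = 2 → 0x2 << 2 → word 0x28
flags:1 = 1 → 0x1 << 1 → word 0x2a
prio:1 = 0 → 0x0 << 0 → word 0x2a
word = 0x2a → big-endian bytes:
  [0]=0x2a

2a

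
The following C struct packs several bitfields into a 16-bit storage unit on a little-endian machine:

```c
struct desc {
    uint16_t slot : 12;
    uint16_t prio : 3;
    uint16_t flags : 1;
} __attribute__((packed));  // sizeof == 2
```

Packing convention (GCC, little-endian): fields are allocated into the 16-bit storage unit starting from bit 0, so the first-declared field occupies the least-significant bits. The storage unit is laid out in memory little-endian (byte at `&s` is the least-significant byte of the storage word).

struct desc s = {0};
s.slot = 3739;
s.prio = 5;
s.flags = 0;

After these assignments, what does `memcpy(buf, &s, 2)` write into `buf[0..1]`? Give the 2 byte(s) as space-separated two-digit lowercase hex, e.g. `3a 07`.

slot:12 = 3739 → 0xe9b << 0 → word 0x0e9b
prio:3 = 5 → 0x5 << 12 → word 0x5e9b
flags:1 = 0 → 0x0 << 15 → word 0x5e9b
word = 0x5e9b → little-endian bytes:
  [0]=0x9b  [1]=0x5e

9b 5e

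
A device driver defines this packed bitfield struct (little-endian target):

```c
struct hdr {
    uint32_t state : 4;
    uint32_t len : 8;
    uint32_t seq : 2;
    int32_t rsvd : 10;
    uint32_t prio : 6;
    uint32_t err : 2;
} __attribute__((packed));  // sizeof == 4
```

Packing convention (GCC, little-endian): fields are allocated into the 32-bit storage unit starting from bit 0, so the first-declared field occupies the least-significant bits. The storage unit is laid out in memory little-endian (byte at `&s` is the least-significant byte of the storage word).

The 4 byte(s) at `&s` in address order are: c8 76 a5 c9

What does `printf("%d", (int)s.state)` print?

[0]=0xc8 [1]=0x76 [2]=0xa5 [3]=0xc9 (little-endian) → word 0xc9a576c8
state [0+:4] = (word>>0) & 0xf = 8  ←
len [4+:8] = (word>>4) & 0xff = 108
seq [12+:2] = (word>>12) & 0x3 = 3
rsvd [14+:10] = (word>>14) & 0x3ff = 661
prio [24+:6] = (word>>24) & 0x3f = 9
err [30+:2] = (word>>30) & 0x3 = 3

8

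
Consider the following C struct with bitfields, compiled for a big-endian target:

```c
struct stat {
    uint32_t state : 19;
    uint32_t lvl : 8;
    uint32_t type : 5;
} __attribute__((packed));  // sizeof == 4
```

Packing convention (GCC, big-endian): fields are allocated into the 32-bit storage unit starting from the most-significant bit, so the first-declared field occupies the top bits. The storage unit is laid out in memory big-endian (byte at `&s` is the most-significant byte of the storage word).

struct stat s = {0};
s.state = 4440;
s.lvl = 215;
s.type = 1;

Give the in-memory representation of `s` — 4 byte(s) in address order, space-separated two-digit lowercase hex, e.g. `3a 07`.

02 2b 1a e1

[13+:19] state=4440 & 0x7ffff = 0x1158; word=0x022b0000
[5+:8] lvl=215 & 0xff = 0xd7; word=0x022b1ae0
[0+:5] type=1 & 0x1f = 0x1; word=0x022b1ae1
word = 0x022b1ae1 → big-endian bytes:
  [0]=0x02  [1]=0x2b  [2]=0x1a  [3]=0xe1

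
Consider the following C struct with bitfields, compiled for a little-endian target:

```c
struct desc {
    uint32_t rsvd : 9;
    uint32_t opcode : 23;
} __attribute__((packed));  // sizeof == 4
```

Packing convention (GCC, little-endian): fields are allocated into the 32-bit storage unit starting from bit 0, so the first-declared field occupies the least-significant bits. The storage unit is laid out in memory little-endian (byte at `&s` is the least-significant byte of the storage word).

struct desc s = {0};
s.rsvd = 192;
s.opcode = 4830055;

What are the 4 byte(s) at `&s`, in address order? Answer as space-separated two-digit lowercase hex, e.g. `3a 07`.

rsvd:9 = 192 → 0xc0 << 0 → word 0x000000c0
opcode:23 = 4830055 → 0x49b367 << 9 → word 0x9366cec0
word = 0x9366cec0 → little-endian bytes:
  [0]=0xc0  [1]=0xce  [2]=0x66  [3]=0x93

c0 ce 66 93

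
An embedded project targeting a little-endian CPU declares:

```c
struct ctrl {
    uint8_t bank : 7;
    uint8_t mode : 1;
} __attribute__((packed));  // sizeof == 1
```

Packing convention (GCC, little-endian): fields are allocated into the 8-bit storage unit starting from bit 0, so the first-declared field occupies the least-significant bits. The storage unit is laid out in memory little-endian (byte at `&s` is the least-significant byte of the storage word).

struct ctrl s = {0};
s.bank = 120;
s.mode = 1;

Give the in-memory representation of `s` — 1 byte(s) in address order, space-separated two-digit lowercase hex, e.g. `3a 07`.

f8

bank:7 = 120 → 0x78 << 0 → word 0x78
mode:1 = 1 → 0x1 << 7 → word 0xf8
word = 0xf8 → little-endian bytes:
  [0]=0xf8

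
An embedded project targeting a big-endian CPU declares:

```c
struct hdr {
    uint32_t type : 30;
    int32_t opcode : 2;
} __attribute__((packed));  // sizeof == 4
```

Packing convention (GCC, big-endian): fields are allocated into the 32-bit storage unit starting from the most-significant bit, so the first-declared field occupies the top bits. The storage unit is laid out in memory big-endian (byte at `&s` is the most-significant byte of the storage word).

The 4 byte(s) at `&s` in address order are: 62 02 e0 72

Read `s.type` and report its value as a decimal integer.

[0]=0x62 [1]=0x02 [2]=0xe0 [3]=0x72 (big-endian) → word 0x6202e072
type:30 @ bit 2 → (0x6202e072>>2)&0x3fffffff = 0x1880b81c  ←
opcode:2 @ bit 0 → (0x6202e072>>0)&0x3 = 0x2

411088924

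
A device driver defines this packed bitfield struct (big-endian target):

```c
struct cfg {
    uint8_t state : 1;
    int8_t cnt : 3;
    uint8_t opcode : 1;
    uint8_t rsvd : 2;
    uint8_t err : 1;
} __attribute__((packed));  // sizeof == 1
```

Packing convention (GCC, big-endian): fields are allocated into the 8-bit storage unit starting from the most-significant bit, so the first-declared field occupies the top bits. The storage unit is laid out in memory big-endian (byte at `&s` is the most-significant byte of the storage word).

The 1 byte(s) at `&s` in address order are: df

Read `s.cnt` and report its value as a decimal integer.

[0]=0xdf (big-endian) → word 0xdf
state:1 @ bit 7 → (0xdf>>7)&0x1 = 0x1
cnt:3 @ bit 4 → (0xdf>>4)&0x7 = 0x5  ←
opcode:1 @ bit 3 → (0xdf>>3)&0x1 = 0x1
rsvd:2 @ bit 1 → (0xdf>>1)&0x3 = 0x3
err:1 @ bit 0 → (0xdf>>0)&0x1 = 0x1
cnt signed 3b, MSB=1: 5 - 8 = -3

-3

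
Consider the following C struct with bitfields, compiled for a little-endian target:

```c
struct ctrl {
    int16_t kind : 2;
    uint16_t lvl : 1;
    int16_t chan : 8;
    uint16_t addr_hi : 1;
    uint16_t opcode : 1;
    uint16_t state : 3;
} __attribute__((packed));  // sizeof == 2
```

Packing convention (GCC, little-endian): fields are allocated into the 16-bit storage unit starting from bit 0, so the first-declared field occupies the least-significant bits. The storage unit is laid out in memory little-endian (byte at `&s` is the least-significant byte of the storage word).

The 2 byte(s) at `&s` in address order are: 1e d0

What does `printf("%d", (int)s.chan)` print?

[0]=0x1e [1]=0xd0 (little-endian) → word 0xd01e
kind [0+:2] = (word>>0) & 0x3 = 2
lvl [2+:1] = (word>>2) & 0x1 = 1
chan [3+:8] = (word>>3) & 0xff = 3  ←
addr_hi [11+:1] = (word>>11) & 0x1 = 0
opcode [12+:1] = (word>>12) & 0x1 = 1
state [13+:3] = (word>>13) & 0x7 = 6
chan signed 8b, MSB=0: value = 3

3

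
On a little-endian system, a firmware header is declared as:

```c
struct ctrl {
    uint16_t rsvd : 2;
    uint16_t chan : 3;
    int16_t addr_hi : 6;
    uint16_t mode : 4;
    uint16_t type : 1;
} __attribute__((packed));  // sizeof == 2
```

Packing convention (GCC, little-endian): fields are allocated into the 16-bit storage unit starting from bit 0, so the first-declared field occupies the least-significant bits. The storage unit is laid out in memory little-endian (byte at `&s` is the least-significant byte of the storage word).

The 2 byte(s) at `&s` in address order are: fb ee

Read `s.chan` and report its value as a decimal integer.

[0]=0xfb [1]=0xee (little-endian) → word 0xeefb
rsvd:2 @ bit 0 → (0xeefb>>0)&0x3 = 0x3
chan:3 @ bit 2 → (0xeefb>>2)&0x7 = 0x6  ←
addr_hi:6 @ bit 5 → (0xeefb>>5)&0x3f = 0x37
mode:4 @ bit 11 → (0xeefb>>11)&0xf = 0xd
type:1 @ bit 15 → (0xeefb>>15)&0x1 = 0x1

6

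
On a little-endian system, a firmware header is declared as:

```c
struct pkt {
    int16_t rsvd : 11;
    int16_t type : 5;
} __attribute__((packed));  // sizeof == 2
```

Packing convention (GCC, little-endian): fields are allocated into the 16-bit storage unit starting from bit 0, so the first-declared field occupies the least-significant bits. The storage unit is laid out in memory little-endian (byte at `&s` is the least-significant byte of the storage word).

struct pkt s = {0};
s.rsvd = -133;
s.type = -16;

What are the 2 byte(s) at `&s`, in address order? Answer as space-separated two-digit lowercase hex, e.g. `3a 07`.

[0+:11] rsvd=-133 & 0x7ff = 0x77b; word=0x077b
[11+:5] type=-16 & 0x1f = 0x10; word=0x877b
word = 0x877b → little-endian bytes:
  [0]=0x7b  [1]=0x87

7b 87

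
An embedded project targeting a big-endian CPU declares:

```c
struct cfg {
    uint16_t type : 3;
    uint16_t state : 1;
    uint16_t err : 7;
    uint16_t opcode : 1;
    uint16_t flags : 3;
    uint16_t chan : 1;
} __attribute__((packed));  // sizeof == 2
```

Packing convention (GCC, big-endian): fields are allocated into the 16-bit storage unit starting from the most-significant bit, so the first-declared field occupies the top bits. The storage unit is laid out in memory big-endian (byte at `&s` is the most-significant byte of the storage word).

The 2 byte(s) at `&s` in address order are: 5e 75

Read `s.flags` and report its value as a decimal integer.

2

[0]=0x5e [1]=0x75 (big-endian) → word 0x5e75
type [13+:3] = (word>>13) & 0x7 = 2
state [12+:1] = (word>>12) & 0x1 = 1
err [5+:7] = (word>>5) & 0x7f = 115
opcode [4+:1] = (word>>4) & 0x1 = 1
flags [1+:3] = (word>>1) & 0x7 = 2  ←
chan [0+:1] = (word>>0) & 0x1 = 1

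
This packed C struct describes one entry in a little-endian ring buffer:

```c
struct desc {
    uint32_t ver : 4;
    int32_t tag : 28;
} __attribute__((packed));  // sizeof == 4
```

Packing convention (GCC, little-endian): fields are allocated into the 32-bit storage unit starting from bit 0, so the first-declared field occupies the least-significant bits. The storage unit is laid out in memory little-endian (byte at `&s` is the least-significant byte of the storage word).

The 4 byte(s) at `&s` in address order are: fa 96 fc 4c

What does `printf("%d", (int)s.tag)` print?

80726383

[0]=0xfa [1]=0x96 [2]=0xfc [3]=0x4c (little-endian) → word 0x4cfc96fa
ver:4 @ bit 0 → (0x4cfc96fa>>0)&0xf = 0xa
tag:28 @ bit 4 → (0x4cfc96fa>>4)&0xfffffff = 0x4cfc96f  ←
tag signed 28b, MSB=0: value = 80726383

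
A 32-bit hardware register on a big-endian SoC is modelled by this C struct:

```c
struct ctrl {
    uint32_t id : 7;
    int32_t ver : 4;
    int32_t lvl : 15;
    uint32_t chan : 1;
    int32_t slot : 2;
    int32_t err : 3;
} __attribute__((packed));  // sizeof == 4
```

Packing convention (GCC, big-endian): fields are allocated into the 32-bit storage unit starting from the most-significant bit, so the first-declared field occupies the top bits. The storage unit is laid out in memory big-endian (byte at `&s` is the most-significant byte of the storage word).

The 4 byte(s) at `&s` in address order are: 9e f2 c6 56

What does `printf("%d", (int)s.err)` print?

-2

[0]=0x9e [1]=0xf2 [2]=0xc6 [3]=0x56 (big-endian) → word 0x9ef2c656
id [25+:7] = (word>>25) & 0x7f = 79
ver [21+:4] = (word>>21) & 0xf = 7
lvl [6+:15] = (word>>6) & 0x7fff = 19225
chan [5+:1] = (word>>5) & 0x1 = 0
slot [3+:2] = (word>>3) & 0x3 = 2
err [0+:3] = (word>>0) & 0x7 = 6  ←
err signed 3b, MSB=1: 6 - 8 = -2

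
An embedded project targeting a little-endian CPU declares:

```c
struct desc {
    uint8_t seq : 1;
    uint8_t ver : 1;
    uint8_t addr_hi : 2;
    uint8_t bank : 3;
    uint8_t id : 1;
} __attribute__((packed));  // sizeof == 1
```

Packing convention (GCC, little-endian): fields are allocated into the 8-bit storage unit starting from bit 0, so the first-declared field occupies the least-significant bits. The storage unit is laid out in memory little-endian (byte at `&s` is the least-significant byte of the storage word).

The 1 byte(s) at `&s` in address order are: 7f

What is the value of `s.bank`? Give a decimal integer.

7

[0]=0x7f (little-endian) → word 0x7f
seq [0+:1] = (word>>0) & 0x1 = 1
ver [1+:1] = (word>>1) & 0x1 = 1
addr_hi [2+:2] = (word>>2) & 0x3 = 3
bank [4+:3] = (word>>4) & 0x7 = 7  ←
id [7+:1] = (word>>7) & 0x1 = 0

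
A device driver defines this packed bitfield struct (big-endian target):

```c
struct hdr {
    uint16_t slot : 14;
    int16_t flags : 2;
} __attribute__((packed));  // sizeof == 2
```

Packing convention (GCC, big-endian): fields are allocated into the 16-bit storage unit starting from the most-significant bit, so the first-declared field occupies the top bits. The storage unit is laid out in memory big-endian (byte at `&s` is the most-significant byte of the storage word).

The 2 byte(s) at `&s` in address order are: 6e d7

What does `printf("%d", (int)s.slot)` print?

[0]=0x6e [1]=0xd7 (big-endian) → word 0x6ed7
slot:14 @ bit 2 → (0x6ed7>>2)&0x3fff = 0x1bb5  ←
flags:2 @ bit 0 → (0x6ed7>>0)&0x3 = 0x3

7093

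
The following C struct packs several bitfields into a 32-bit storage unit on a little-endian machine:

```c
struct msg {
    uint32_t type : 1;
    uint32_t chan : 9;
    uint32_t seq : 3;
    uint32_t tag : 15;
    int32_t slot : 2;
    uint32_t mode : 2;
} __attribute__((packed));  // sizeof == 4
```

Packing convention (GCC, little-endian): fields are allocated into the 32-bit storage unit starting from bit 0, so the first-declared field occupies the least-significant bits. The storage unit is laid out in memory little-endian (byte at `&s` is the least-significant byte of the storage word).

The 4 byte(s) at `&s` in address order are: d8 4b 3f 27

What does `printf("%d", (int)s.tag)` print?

14842

[0]=0xd8 [1]=0x4b [2]=0x3f [3]=0x27 (little-endian) → word 0x273f4bd8
type [0+:1] = (word>>0) & 0x1 = 0
chan [1+:9] = (word>>1) & 0x1ff = 492
seq [10+:3] = (word>>10) & 0x7 = 2
tag [13+:15] = (word>>13) & 0x7fff = 14842  ←
slot [28+:2] = (word>>28) & 0x3 = 2
mode [30+:2] = (word>>30) & 0x3 = 0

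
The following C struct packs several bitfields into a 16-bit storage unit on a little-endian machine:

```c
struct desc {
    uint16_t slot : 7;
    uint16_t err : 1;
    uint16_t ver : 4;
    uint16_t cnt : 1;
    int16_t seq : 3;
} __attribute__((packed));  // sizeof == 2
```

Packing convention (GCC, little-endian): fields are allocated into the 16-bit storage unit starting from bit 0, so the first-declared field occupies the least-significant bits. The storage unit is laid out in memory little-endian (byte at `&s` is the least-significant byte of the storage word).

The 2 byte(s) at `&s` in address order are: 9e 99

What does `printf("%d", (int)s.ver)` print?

9

[0]=0x9e [1]=0x99 (little-endian) → word 0x999e
slot [0+:7] = (word>>0) & 0x7f = 30
err [7+:1] = (word>>7) & 0x1 = 1
ver [8+:4] = (word>>8) & 0xf = 9  ←
cnt [12+:1] = (word>>12) & 0x1 = 1
seq [13+:3] = (word>>13) & 0x7 = 4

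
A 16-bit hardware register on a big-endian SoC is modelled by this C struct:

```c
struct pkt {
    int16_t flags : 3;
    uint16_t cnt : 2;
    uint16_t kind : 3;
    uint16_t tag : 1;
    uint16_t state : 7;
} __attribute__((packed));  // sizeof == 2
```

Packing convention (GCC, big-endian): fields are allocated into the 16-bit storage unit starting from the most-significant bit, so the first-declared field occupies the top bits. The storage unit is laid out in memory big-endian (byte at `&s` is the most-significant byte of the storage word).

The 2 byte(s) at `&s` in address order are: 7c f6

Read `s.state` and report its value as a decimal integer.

118

[0]=0x7c [1]=0xf6 (big-endian) → word 0x7cf6
flags [13+:3] = (word>>13) & 0x7 = 3
cnt [11+:2] = (word>>11) & 0x3 = 3
kind [8+:3] = (word>>8) & 0x7 = 4
tag [7+:1] = (word>>7) & 0x1 = 1
state [0+:7] = (word>>0) & 0x7f = 118  ←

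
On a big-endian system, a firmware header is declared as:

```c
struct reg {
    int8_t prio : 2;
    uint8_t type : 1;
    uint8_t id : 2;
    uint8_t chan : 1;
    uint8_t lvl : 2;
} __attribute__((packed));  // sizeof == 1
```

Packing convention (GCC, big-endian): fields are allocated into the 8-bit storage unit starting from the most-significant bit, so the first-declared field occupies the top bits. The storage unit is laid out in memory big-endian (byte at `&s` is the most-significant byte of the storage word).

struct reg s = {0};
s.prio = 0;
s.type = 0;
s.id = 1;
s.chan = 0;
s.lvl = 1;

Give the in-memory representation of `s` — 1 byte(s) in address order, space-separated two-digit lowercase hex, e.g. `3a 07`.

09

prio (2b) val=0 bits=0x0 at bit 6: 0x00
type (1b) val=0 bits=0x0 at bit 5: 0x00
id (2b) val=1 bits=0x1 at bit 3: 0x08
chan (1b) val=0 bits=0x0 at bit 2: 0x08
lvl (2b) val=1 bits=0x1 at bit 0: 0x09
word = 0x09 → big-endian bytes:
  [0]=0x09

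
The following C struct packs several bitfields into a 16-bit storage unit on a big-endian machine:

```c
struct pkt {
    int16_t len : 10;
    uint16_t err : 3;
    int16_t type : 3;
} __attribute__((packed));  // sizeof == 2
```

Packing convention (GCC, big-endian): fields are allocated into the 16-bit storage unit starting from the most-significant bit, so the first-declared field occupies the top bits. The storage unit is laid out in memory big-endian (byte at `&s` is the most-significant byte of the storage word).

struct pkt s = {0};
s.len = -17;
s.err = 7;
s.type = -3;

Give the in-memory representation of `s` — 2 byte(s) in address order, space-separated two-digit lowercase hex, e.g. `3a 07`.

len:10 = -17 → 0x3ef << 6 → word 0xfbc0
err:3 = 7 → 0x7 << 3 → word 0xfbf8
type:3 = -3 → 0x5 << 0 → word 0xfbfd
word = 0xfbfd → big-endian bytes:
  [0]=0xfb  [1]=0xfd

fb fd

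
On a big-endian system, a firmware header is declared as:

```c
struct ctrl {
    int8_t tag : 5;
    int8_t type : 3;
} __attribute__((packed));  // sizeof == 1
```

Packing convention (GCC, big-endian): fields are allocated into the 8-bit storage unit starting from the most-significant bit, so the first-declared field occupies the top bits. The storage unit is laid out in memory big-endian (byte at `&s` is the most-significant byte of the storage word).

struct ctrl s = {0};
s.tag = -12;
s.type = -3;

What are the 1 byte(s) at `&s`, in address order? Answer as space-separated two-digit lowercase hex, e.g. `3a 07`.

a5

tag (5b) val=-12 bits=0x14 at bit 3: 0xa0
type (3b) val=-3 bits=0x5 at bit 0: 0xa5
word = 0xa5 → big-endian bytes:
  [0]=0xa5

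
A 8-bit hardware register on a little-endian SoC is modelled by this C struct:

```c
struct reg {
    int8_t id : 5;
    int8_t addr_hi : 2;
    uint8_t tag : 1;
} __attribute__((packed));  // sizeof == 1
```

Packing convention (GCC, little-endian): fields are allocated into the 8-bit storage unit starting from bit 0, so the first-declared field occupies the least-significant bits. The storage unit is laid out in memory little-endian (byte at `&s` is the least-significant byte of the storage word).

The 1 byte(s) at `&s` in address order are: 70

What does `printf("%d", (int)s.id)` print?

[0]=0x70 (little-endian) → word 0x70
id [0+:5] = (word>>0) & 0x1f = 16  ←
addr_hi [5+:2] = (word>>5) & 0x3 = 3
tag [7+:1] = (word>>7) & 0x1 = 0
id signed 5b, MSB=1: 16 - 32 = -16

-16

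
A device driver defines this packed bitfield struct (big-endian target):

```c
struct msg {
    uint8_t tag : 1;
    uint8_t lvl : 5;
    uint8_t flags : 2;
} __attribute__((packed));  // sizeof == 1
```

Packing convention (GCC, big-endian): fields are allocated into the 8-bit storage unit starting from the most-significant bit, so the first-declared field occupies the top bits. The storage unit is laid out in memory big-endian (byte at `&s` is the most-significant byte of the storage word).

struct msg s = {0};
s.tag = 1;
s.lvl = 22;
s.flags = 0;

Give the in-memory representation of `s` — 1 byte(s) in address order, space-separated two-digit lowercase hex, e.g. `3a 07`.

d8

[7+:1] tag=1 & 0x1 = 0x1; word=0x80
[2+:5] lvl=22 & 0x1f = 0x16; word=0xd8
[0+:2] flags=0 & 0x3 = 0x0; word=0xd8
word = 0xd8 → big-endian bytes:
  [0]=0xd8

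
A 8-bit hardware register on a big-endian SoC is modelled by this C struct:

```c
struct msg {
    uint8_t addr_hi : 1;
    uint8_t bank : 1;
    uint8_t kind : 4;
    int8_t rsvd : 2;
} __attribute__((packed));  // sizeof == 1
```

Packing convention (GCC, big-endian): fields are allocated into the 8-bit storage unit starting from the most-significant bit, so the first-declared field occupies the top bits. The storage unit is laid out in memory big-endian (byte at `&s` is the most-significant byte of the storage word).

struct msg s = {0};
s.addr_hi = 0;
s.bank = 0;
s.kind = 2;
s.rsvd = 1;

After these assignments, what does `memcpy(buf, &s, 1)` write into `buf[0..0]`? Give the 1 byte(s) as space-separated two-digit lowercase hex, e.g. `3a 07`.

addr_hi (1b) val=0 bits=0x0 at bit 7: 0x00
bank (1b) val=0 bits=0x0 at bit 6: 0x00
kind (4b) val=2 bits=0x2 at bit 2: 0x08
rsvd (2b) val=1 bits=0x1 at bit 0: 0x09
word = 0x09 → big-endian bytes:
  [0]=0x09

09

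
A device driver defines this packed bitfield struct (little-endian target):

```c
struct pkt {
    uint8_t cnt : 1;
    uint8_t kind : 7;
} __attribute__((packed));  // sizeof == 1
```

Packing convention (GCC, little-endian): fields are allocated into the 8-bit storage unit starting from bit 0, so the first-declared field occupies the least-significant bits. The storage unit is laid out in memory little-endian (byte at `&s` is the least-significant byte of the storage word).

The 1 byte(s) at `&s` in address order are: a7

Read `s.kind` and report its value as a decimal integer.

[0]=0xa7 (little-endian) → word 0xa7
cnt [0+:1] = (word>>0) & 0x1 = 1
kind [1+:7] = (word>>1) & 0x7f = 83  ←

83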